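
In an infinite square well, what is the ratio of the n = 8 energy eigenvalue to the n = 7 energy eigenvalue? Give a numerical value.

1.30612

Since E_n ∝ n², the ratio is (8/7)² = 1.30612.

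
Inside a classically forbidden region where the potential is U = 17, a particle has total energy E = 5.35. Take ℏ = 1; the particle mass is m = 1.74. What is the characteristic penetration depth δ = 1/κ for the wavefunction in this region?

Since E < U the TISE in this region is ψ'' = κ²ψ with κ = √(2m(U − E))/ℏ.
κ = √(2 × 1.74 × 11.65) = 6.367. The penetration depth is δ = 1/κ = 0.157.

δ = 0.157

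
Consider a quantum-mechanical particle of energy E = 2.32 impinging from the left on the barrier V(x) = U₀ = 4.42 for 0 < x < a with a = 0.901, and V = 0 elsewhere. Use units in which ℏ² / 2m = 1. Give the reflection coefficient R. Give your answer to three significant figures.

R = 0.746

E < U₀: inside the barrier ψ ∝ e^{±κx} with κ = √(2m(U₀ − E))/ℏ = 1.449.
κa = 1.306, sinh(κa) = 1.710.
Matching ψ, ψ′ at both faces gives T = [1 + U₀² sinh²(κa) / (4E(U₀ − E))]⁻¹ = 1/3.930 = 0.254.
R = 1 − T = 0.746.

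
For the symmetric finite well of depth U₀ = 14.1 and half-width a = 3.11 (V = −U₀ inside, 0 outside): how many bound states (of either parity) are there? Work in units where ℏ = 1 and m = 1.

N = 11

The dimensionless depth is z₀ = a√(2mU₀)/ℏ = 3.11 × √(28.20) = 16.52.
A new bound state (alternating even/odd) appears each time z₀ passes a multiple of π/2, so N = ⌊2z₀/π⌋ + 1 = ⌊10.51⌋ + 1 = 11.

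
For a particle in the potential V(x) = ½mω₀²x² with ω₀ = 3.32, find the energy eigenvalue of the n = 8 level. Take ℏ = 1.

The oscillator eigenvalues are E_n = ℏω₀(n + ½), so E_8 = 3.32 × 8.5 = 28.22.

E = 28.2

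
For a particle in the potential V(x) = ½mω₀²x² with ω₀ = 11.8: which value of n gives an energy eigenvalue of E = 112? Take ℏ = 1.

n = 9

Invert E_n = (n + ½)ℏω₀: n = E/ℏω₀ − ½ = 8.992, so n = 9.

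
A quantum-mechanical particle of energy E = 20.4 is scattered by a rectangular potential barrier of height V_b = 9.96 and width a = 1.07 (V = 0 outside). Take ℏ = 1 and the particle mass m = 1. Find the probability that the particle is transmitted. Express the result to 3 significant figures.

T = 0.899

E > V_b: inside the barrier k₂ = √(2m(E − V_b))/ℏ = 4.569, k₂a = 4.889.
Matching at both interfaces gives T⁻¹ = 1 + V_b² sin²(k₂a) / [4E(E − V_b)] = 1.113, hence T = 0.899.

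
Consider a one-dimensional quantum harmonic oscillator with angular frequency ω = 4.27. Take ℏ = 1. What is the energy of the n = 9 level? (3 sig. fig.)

E = 40.6

The oscillator eigenvalues are E_n = ℏω(n + ½), so E_9 = 4.27 × 9.5 = 40.57.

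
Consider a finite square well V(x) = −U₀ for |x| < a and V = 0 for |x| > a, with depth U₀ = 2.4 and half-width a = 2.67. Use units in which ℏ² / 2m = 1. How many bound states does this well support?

Define the well-strength parameter z₀ = (a/ℏ)√(2mU₀) = 2.67 × √(2·0.5·2.4) = 4.136.
A new bound state (alternating even/odd) appears each time z₀ passes a multiple of π/2, so N = ⌊2z₀/π⌋ + 1 = ⌊2.633⌋ + 1 = 3.

N = 3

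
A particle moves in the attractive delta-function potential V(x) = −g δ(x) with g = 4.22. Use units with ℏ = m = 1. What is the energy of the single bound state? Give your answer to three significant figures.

E = -8.90

The bound state is ψ(x) = √κ e^{−κ|x|}. The derivative jump ψ'(0⁺) − ψ'(0⁻) = −(2mg/ℏ²)ψ(0) fixes κ = mg/ℏ² = 4.220.
Then E = −ℏ²κ²/(2m) = −mg²/(2ℏ²) = -8.904.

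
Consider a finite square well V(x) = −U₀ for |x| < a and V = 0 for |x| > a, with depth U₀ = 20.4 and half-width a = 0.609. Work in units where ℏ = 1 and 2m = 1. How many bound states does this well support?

Define the well-strength parameter z₀ = (a/ℏ)√(2mU₀) = 0.609 × √(2·0.5·20.4) = 2.751.
A new bound state (alternating even/odd) appears each time z₀ passes a multiple of π/2, so N = ⌊2z₀/π⌋ + 1 = ⌊1.751⌋ + 1 = 2.

N = 2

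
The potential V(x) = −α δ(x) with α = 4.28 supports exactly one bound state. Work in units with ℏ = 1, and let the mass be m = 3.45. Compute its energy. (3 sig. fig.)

For x ≠ 0 the bound state is ψ ∝ e^{−κ|x|}; integrating the TISE across the delta gives the cusp condition 2κ = 2mα/ℏ², so κ = 14.77.
Then E = −ℏ²κ²/(2m) = −mα²/(2ℏ²) = -31.60.

E = -31.6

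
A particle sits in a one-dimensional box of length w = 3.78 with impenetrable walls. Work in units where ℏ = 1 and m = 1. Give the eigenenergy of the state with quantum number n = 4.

E = 5.53

The infinite-well eigenfunctions ψ_n = √(2/w) sin(nπx/w) vanish at both walls, giving E_n = n²π²ℏ²/(2mw²).
E_4 = 4² × π² / (2 × 1 × 3.78²) = 5.526.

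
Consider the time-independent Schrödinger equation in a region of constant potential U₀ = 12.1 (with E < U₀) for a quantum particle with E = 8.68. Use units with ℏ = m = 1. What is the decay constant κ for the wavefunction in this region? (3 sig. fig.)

κ = 2.62

Since E < U₀ the TISE in this region is ψ'' = κ²ψ with κ = √(2m(U₀ − E))/ℏ.
κ = √(2 × 1 × 3.42) = 2.615.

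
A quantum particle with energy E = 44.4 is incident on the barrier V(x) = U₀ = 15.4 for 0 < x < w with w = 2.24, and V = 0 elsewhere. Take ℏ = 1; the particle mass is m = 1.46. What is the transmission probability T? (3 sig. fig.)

T = 0.958

Above the barrier the interior wavenumber is k₂ = √(2m(E − U₀))/ℏ = 9.202, giving phase k₂w = 20.61.
Matching at both interfaces gives T⁻¹ = 1 + U₀² sin²(k₂w) / [4E(E − U₀)] = 1.044, hence T = 0.958.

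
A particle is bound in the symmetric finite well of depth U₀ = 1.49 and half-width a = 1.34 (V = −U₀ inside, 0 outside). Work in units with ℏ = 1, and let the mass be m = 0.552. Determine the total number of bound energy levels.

The dimensionless depth is z₀ = a√(2mU₀)/ℏ = 1.34 × √(1.645) = 1.719.
The even/odd transcendental equations gain one root per π/2 in z₀, giving N = 1 + ⌊2z₀/π⌋ = 1 + ⌊1.094⌋ = 2.

N = 2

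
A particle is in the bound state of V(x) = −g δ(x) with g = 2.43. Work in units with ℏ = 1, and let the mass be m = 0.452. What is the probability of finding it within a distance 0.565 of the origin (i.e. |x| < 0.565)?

The normalised bound state is ψ = √κ e^{−κ|x|} with κ = mg/ℏ² = 1.098.
P(|x| < d) = ∫_{−d}^{d} κ e^{−2κ|x|} dx = 1 − e^{−2κd} = 1 − e^{−1.241} = 0.7109.

P = 0.711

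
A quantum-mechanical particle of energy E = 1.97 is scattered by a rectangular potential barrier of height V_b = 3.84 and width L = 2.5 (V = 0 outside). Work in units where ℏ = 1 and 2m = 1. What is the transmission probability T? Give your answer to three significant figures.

T = 0.00428

Since E < V_b the interior solution is evanescent with decay constant κ = √(2m(V_b − E))/ℏ = 1.367.
κL = 3.419, sinh(κL) = 15.25.
The exact tunnelling result is T⁻¹ = 1 + V_b² sinh²(κL) / [4E(V_b − E)] = 233.7, so T = 0.00428.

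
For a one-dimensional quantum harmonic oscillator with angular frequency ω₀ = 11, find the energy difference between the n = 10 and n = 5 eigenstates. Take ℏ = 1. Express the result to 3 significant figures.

E_n = ℏω₀(n + ½), so ΔE = (10 − 5) ℏω₀ = 5 × 11 = 55.00.

ΔE = 55.0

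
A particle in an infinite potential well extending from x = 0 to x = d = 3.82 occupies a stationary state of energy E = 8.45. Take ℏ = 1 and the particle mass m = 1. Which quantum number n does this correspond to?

For an infinite well E_n = n²π²ℏ²/(2md²), so n = (d/πℏ)√(2mE).
n = (3.82/π) × √(2 × 1 × 8.45) = 4.999 → n = 5.

n = 5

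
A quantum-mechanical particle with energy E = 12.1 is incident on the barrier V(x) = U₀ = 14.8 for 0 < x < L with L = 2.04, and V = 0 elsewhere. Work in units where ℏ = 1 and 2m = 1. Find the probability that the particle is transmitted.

Since E < U₀ the interior solution is evanescent with decay constant κ = √(2m(U₀ − E))/ℏ = 1.643.
κL = 3.352, sinh(κL) = 14.26.
Matching ψ, ψ′ at both faces gives T = [1 + U₀² sinh²(κL) / (4E(U₀ − E))]⁻¹ = 1/342.0 = 0.00292.

T = 0.00292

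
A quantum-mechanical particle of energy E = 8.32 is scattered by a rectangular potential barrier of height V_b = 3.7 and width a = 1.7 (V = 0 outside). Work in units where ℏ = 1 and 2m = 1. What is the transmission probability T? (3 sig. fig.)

E > V_b: inside the barrier k₂ = √(2m(E − V_b))/ℏ = 2.149, k₂a = 3.654.
Matching at both interfaces gives T⁻¹ = 1 + V_b² sin²(k₂a) / [4E(E − V_b)] = 1.021, hence T = 0.979.

T = 0.979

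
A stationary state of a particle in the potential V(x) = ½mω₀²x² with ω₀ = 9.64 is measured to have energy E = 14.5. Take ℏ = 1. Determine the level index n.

Invert E_n = (n + ½)ℏω₀: n = E/ℏω₀ − ½ = 1.004, so n = 1.

n = 1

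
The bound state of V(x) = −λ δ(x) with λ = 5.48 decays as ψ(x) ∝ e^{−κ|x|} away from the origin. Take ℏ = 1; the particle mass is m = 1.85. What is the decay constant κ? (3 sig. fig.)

κ = 10.1

Integrating the TISE across x = 0 gives the cusp condition ψ'(0⁺) − ψ'(0⁻) = −(2mλ/ℏ²)ψ(0).
With ψ ∝ e^{−κ|x|} this yields −2κ = −2mλ/ℏ², so κ = mλ/ℏ² = 10.14.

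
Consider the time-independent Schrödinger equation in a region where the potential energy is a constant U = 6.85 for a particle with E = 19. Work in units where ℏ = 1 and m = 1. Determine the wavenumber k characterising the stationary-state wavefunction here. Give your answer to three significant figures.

With E > U the solution is oscillatory, ψ ∝ e^{±ikx} with k = √(2m(E − U))/ℏ.
k = √(2 × 1 × 12.15) = 4.930.

k = 4.93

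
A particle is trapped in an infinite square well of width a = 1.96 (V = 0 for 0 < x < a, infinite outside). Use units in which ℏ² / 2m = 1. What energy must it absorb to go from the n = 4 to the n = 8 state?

E_n = n²π²ℏ²/(2ma²), so ΔE = (8² − 4²) π²ℏ²/(2ma²).
ΔE = 48 × π² / (2 × 0.5 × 1.96²) = 123.3.

ΔE = 123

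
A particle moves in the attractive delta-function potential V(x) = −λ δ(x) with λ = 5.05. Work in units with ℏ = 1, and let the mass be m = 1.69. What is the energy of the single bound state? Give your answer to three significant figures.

E = -21.5

The bound state is ψ(x) = √κ e^{−κ|x|}. The derivative jump ψ'(0⁺) − ψ'(0⁻) = −(2mλ/ℏ²)ψ(0) fixes κ = mλ/ℏ² = 8.535.
Then E = −ℏ²κ²/(2m) = −mλ²/(2ℏ²) = -21.55.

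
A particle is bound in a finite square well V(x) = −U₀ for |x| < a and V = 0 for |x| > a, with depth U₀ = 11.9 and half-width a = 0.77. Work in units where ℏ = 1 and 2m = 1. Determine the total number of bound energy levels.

N = 2

Define the well-strength parameter z₀ = (a/ℏ)√(2mU₀) = 0.77 × √(2·0.5·11.9) = 2.656.
A new bound state (alternating even/odd) appears each time z₀ passes a multiple of π/2, so N = ⌊2z₀/π⌋ + 1 = ⌊1.691⌋ + 1 = 2.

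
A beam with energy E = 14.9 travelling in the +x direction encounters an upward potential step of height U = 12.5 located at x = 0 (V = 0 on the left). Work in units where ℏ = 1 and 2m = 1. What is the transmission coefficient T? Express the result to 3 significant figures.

T = 0.817

The wavenumbers are k₁ = √(2mE)/ℏ = 3.860 on the left and k₂ = √(2m(E − U))/ℏ = 1.549 on the right.
Continuity of ψ and ψ′ at the step yields the reflection amplitude r = (k₁ − k₂)/(k₁ + k₂) = 0.4272; thus R = |r|² = 0.1825, T = 0.8175.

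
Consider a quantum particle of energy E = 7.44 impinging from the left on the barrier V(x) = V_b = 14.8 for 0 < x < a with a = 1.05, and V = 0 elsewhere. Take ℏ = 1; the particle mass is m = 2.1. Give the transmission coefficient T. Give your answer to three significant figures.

T = 0.0000340

E < V_b: inside the barrier ψ ∝ e^{±κx} with κ = √(2m(V_b − E))/ℏ = 5.560.
κa = 5.838, sinh(κa) = 171.5.
The exact tunnelling result is T⁻¹ = 1 + V_b² sinh²(κa) / [4E(V_b − E)] = 29420, so T = 0.0000340.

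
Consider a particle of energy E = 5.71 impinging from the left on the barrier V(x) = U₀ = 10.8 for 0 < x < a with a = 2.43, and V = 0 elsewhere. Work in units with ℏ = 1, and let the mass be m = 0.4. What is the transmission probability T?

T = 0.000219

Since E < U₀ the interior solution is evanescent with decay constant κ = √(2m(U₀ − E))/ℏ = 2.018.
κa = 4.904, sinh(κa) = 67.38.
The exact tunnelling result is T⁻¹ = 1 + U₀² sinh²(κa) / [4E(U₀ − E)] = 4556, so T = 0.000219.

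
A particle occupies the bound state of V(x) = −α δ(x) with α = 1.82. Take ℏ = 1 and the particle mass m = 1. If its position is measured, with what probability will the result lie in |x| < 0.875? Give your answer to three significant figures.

The normalised bound state is ψ = √κ e^{−κ|x|} with κ = mα/ℏ² = 1.820.
P(|x| < d) = ∫_{−d}^{d} κ e^{−2κ|x|} dx = 1 − e^{−2κd} = 1 − e^{−3.185} = 0.9586.

P = 0.959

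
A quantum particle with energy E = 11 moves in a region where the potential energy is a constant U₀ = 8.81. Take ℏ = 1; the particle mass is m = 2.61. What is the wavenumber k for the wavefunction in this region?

With E > U₀ the solution is oscillatory, ψ ∝ e^{±ikx} with k = √(2m(E − U₀))/ℏ.
k = √(2 × 2.61 × 2.19) = 3.381.

k = 3.38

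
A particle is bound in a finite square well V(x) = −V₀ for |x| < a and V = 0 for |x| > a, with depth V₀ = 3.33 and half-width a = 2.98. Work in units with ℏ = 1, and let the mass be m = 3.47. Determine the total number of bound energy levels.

N = 10

The dimensionless depth is z₀ = a√(2mV₀)/ℏ = 2.98 × √(23.11) = 14.33.
A new bound state (alternating even/odd) appears each time z₀ passes a multiple of π/2, so N = ⌊2z₀/π⌋ + 1 = ⌊9.120⌋ + 1 = 10.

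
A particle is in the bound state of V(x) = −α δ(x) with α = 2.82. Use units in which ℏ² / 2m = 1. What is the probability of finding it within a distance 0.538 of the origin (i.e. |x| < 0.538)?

The normalised bound state is ψ = √κ e^{−κ|x|} with κ = mα/ℏ² = 1.410.
P(|x| < d) = ∫_{−d}^{d} κ e^{−2κ|x|} dx = 1 − e^{−2κd} = 1 − e^{−1.517} = 0.7807.

P = 0.781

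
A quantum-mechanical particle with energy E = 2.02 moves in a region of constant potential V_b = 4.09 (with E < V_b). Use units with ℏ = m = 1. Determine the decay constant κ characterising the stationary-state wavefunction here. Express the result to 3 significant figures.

κ = 2.03

Since E < V_b the TISE in this region is ψ'' = κ²ψ with κ = √(2m(V_b − E))/ℏ.
κ = √(2 × 1 × 2.07) = 2.035.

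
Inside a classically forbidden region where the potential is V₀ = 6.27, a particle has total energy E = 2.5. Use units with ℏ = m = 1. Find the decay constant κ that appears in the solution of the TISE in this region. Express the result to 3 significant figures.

Since E < V₀ the TISE in this region is ψ'' = κ²ψ with κ = √(2m(V₀ − E))/ℏ.
κ = √(2 × 1 × 3.77) = 2.746.

κ = 2.75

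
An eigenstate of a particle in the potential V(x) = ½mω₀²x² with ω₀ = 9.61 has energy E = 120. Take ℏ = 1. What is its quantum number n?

n = 12

E_n = ℏω₀(n + ½) ⇒ n = E/(ℏω₀) − ½ = 120/9.61 − 0.5 = 11.987 → n = 12.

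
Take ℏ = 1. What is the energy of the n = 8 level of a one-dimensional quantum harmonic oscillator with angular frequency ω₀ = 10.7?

E = 91.0

The oscillator eigenvalues are E_n = ℏω₀(n + ½), so E_8 = 10.7 × 8.5 = 90.95.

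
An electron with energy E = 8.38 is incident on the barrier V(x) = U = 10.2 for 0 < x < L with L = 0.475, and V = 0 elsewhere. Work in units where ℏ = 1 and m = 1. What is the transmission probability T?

E < U: inside the barrier ψ ∝ e^{±κx} with κ = √(2m(U − E))/ℏ = 1.908.
κL = 0.9062, sinh(κL) = 1.035.
The exact tunnelling result is T⁻¹ = 1 + U² sinh²(κL) / [4E(U − E)] = 2.829, so T = 0.354.

T = 0.354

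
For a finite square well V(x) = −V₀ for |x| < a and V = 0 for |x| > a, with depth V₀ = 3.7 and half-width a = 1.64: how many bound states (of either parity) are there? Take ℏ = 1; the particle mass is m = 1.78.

The dimensionless depth is z₀ = a√(2mV₀)/ℏ = 1.64 × √(13.17) = 5.952.
A new bound state (alternating even/odd) appears each time z₀ passes a multiple of π/2, so N = ⌊2z₀/π⌋ + 1 = ⌊3.789⌋ + 1 = 4.

N = 4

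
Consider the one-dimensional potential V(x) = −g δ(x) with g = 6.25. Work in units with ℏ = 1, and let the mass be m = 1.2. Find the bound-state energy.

For x ≠ 0 the bound state is ψ ∝ e^{−κ|x|}; integrating the TISE across the delta gives the cusp condition 2κ = 2mg/ℏ², so κ = 7.500.
Then E = −ℏ²κ²/(2m) = −mg²/(2ℏ²) = -23.44.

E = -23.4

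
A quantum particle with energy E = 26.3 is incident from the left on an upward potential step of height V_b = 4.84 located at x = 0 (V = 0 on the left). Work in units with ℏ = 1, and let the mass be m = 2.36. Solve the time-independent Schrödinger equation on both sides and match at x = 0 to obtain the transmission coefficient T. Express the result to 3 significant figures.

On each side the TISE gives plane waves with k = √(2m(E − V))/ℏ: k₁ = √(2·2.36·26.3) = 11.14, k₂ = √(2·2.36·21.46) = 10.06.
Continuity of ψ and ψ′ at the step yields the reflection amplitude r = (k₁ − k₂)/(k₁ + k₂) = 0.05080; thus R = |r|² = 0.002581, T = 0.9974.

T = 0.997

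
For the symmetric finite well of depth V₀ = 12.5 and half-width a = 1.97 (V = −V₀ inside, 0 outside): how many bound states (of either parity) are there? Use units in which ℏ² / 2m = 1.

N = 5

Define the well-strength parameter z₀ = (a/ℏ)√(2mV₀) = 1.97 × √(2·0.5·12.5) = 6.965.
The even/odd transcendental equations gain one root per π/2 in z₀, giving N = 1 + ⌊2z₀/π⌋ = 1 + ⌊4.434⌋ = 5.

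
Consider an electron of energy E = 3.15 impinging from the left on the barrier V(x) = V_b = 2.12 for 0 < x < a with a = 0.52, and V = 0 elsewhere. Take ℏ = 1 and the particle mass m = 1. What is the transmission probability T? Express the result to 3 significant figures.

Above the barrier the interior wavenumber is k₂ = √(2m(E − V_b))/ℏ = 1.435, giving phase k₂a = 0.7463.
T = [1 + V_b² sin²(k₂a) / (4E(E − V_b))]⁻¹ = 1/1.160 = 0.862.

T = 0.862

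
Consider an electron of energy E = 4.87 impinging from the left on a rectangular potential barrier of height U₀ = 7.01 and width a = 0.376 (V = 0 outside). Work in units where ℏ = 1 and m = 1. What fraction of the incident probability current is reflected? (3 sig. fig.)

R = 0.465

Since E < U₀ the interior solution is evanescent with decay constant κ = √(2m(U₀ − E))/ℏ = 2.069.
κa = 0.7779, sinh(κa) = 0.8587.
The exact tunnelling result is T⁻¹ = 1 + U₀² sinh²(κa) / [4E(U₀ − E)] = 1.869, so T = 0.535.
R = 1 − T = 0.465.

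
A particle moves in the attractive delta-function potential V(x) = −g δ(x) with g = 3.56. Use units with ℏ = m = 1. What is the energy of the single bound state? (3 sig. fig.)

For x ≠ 0 the bound state is ψ ∝ e^{−κ|x|}; integrating the TISE across the delta gives the cusp condition 2κ = 2mg/ℏ², so κ = 3.560.
Then E = −ℏ²κ²/(2m) = −mg²/(2ℏ²) = -6.337.

E = -6.34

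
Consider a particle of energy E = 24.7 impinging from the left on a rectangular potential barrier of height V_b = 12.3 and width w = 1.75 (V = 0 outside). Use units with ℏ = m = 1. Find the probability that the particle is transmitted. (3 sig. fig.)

E > V_b: inside the barrier k₂ = √(2m(E − V_b))/ℏ = 4.980, k₂w = 8.715.
T = [1 + V_b² sin²(k₂w) / (4E(E − V_b))]⁻¹ = 1/1.052 = 0.950.

T = 0.950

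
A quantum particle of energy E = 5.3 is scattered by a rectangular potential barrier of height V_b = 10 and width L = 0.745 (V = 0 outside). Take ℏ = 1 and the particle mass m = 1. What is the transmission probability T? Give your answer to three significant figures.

T = 0.0405

Since E < V_b the interior solution is evanescent with decay constant κ = √(2m(V_b − E))/ℏ = 3.066.
κL = 2.284, sinh(κL) = 4.858.
The exact tunnelling result is T⁻¹ = 1 + V_b² sinh²(κL) / [4E(V_b − E)] = 24.68, so T = 0.0405.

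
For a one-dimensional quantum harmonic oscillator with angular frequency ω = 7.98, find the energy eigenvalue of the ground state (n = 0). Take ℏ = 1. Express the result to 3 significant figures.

The oscillator eigenvalues are E_n = ℏω(n + ½), so E_0 = 7.98 × 0.5 = 3.990.

E = 3.99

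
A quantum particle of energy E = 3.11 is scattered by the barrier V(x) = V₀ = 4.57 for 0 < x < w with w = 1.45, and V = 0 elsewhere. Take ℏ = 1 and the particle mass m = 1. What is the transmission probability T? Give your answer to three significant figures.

T = 0.0243

E < V₀: inside the barrier ψ ∝ e^{±κx} with κ = √(2m(V₀ − E))/ℏ = 1.709.
κw = 2.478, sinh(κw) = 5.915.
Matching ψ, ψ′ at both faces gives T = [1 + V₀² sinh²(κw) / (4E(V₀ − E))]⁻¹ = 1/41.24 = 0.0243.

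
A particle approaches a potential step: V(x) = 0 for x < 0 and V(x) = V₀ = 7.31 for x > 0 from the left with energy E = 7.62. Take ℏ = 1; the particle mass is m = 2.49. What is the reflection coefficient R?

R = 0.441

On each side the TISE gives plane waves with k = √(2m(E − V))/ℏ: k₁ = √(2·2.49·7.62) = 6.160, k₂ = √(2·2.49·0.31) = 1.242.
Matching ψ and ψ′ at x = 0 gives r = (k₁ − k₂)/(k₁ + k₂), so R = r² = 0.4413 and T = 1 − R = 0.5587.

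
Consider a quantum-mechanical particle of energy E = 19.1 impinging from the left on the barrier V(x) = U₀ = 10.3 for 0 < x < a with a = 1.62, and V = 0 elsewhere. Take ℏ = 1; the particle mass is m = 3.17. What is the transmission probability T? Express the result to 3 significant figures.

T = 0.969

Above the barrier the interior wavenumber is k₂ = √(2m(E − U₀))/ℏ = 7.469, giving phase k₂a = 12.10.
T = [1 + U₀² sin²(k₂a) / (4E(E − U₀))]⁻¹ = 1/1.032 = 0.969.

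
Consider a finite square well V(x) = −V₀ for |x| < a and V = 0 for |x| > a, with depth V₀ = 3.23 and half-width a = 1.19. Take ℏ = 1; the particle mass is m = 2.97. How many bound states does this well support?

The dimensionless depth is z₀ = a√(2mV₀)/ℏ = 1.19 × √(19.19) = 5.212.
A new bound state (alternating even/odd) appears each time z₀ passes a multiple of π/2, so N = ⌊2z₀/π⌋ + 1 = ⌊3.318⌋ + 1 = 4.

N = 4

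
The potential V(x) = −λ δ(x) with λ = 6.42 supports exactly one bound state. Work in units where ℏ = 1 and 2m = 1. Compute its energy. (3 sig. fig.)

The bound state is ψ(x) = √κ e^{−κ|x|}. The derivative jump ψ'(0⁺) − ψ'(0⁻) = −(2mλ/ℏ²)ψ(0) fixes κ = mλ/ℏ² = 3.210.
Then E = −ℏ²κ²/(2m) = −mλ²/(2ℏ²) = -10.30.

E = -10.3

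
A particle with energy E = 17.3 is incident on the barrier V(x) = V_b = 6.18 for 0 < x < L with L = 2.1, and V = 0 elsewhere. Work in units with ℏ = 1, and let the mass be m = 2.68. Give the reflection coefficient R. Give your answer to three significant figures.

E > V_b: inside the barrier k₂ = √(2m(E − V_b))/ℏ = 7.720, k₂L = 16.21.
T = [1 + V_b² sin²(k₂L) / (4E(E − V_b))]⁻¹ = 1/1.012 = 0.989.
R = 1 − T = 0.0115.

R = 0.0115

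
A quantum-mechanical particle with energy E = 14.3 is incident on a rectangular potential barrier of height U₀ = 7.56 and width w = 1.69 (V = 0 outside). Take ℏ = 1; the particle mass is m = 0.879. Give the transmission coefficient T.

E > U₀: inside the barrier k₂ = √(2m(E − U₀))/ℏ = 3.442, k₂w = 5.817.
T = [1 + U₀² sin²(k₂w) / (4E(E − U₀))]⁻¹ = 1/1.030 = 0.971.

T = 0.971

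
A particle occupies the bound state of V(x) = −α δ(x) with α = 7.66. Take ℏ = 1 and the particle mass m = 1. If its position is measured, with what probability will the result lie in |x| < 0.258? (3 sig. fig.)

P = 0.981

The normalised bound state is ψ = √κ e^{−κ|x|} with κ = mα/ℏ² = 7.660.
P(|x| < d) = ∫_{−d}^{d} κ e^{−2κ|x|} dx = 1 − e^{−2κd} = 1 − e^{−3.953} = 0.9808.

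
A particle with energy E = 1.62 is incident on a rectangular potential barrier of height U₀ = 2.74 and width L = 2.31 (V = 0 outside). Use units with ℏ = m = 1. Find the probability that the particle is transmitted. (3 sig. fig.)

T = 0.00383

Since E < U₀ the interior solution is evanescent with decay constant κ = √(2m(U₀ − E))/ℏ = 1.497.
κL = 3.457, sinh(κL) = 15.85.
The exact tunnelling result is T⁻¹ = 1 + U₀² sinh²(κL) / [4E(U₀ − E)] = 260.9, so T = 0.00383.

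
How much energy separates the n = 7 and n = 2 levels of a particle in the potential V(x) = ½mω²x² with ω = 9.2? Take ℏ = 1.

ΔE = 46.0

E_n = ℏω(n + ½), so ΔE = (7 − 2) ℏω = 5 × 9.2 = 46.00.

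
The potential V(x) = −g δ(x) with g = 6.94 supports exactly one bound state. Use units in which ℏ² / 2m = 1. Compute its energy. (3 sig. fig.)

E = -12.0

The bound state is ψ(x) = √κ e^{−κ|x|}. The derivative jump ψ'(0⁺) − ψ'(0⁻) = −(2mg/ℏ²)ψ(0) fixes κ = mg/ℏ² = 3.470.
Then E = −ℏ²κ²/(2m) = −mg²/(2ℏ²) = -12.04.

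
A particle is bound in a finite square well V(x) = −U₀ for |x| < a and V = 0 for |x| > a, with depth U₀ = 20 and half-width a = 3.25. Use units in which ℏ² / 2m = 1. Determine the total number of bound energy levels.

Define the well-strength parameter z₀ = (a/ℏ)√(2mU₀) = 3.25 × √(2·0.5·20) = 14.53.
A new bound state (alternating even/odd) appears each time z₀ passes a multiple of π/2, so N = ⌊2z₀/π⌋ + 1 = ⌊9.253⌋ + 1 = 10.

N = 10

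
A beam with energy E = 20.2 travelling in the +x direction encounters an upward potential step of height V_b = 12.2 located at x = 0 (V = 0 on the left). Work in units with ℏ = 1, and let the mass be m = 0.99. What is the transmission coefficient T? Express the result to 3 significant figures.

On each side the TISE gives plane waves with k = √(2m(E − V))/ℏ: k₁ = √(2·0.99·20.2) = 6.324, k₂ = √(2·0.99·8) = 3.980.
Matching ψ and ψ′ at x = 0 gives r = (k₁ − k₂)/(k₁ + k₂), so R = r² = 0.05176 and T = 1 − R = 0.9482.

T = 0.948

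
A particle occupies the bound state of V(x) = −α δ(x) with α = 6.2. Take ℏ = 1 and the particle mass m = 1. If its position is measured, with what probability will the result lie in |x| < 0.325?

The normalised bound state is ψ = √κ e^{−κ|x|} with κ = mα/ℏ² = 6.200.
P(|x| < d) = ∫_{−d}^{d} κ e^{−2κ|x|} dx = 1 − e^{−2κd} = 1 − e^{−4.030} = 0.9822.

P = 0.982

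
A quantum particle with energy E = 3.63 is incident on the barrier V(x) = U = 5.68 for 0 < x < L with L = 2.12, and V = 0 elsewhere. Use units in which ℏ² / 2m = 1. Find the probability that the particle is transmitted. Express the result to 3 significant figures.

T = 0.00849

E < U: inside the barrier ψ ∝ e^{±κx} with κ = √(2m(U − E))/ℏ = 1.432.
κL = 3.035, sinh(κL) = 10.38.
Matching ψ, ψ′ at both faces gives T = [1 + U² sinh²(κL) / (4E(U − E))]⁻¹ = 1/117.8 = 0.00849.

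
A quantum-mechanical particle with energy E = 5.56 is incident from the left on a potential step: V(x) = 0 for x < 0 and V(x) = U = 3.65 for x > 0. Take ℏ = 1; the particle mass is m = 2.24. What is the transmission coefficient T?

T = 0.932

On each side the TISE gives plane waves with k = √(2m(E − V))/ℏ: k₁ = √(2·2.24·5.56) = 4.991, k₂ = √(2·2.24·1.91) = 2.925.
Continuity of ψ and ψ′ at the step yields the reflection amplitude r = (k₁ − k₂)/(k₁ + k₂) = 0.2609; thus R = |r|² = 0.06809, T = 0.9319.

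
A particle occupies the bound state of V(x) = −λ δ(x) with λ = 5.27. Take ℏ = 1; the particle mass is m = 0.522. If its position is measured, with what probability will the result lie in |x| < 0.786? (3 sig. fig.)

The normalised bound state is ψ = √κ e^{−κ|x|} with κ = mλ/ℏ² = 2.751.
P(|x| < d) = ∫_{−d}^{d} κ e^{−2κ|x|} dx = 1 − e^{−2κd} = 1 − e^{−4.324} = 0.9868.

P = 0.987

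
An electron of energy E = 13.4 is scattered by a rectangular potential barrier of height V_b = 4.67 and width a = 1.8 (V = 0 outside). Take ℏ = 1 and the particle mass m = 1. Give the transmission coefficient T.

Above the barrier the interior wavenumber is k₂ = √(2m(E − V_b))/ℏ = 4.179, giving phase k₂a = 7.521.
Matching at both interfaces gives T⁻¹ = 1 + V_b² sin²(k₂a) / [4E(E − V_b)] = 1.042, hence T = 0.960.

T = 0.960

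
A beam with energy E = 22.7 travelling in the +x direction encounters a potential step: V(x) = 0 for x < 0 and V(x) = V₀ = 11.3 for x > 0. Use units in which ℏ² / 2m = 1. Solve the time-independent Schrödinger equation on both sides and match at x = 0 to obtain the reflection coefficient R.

R = 0.0291

On each side the TISE gives plane waves with k = √(2m(E − V))/ℏ: k₁ = √(2·½·22.7) = 4.764, k₂ = √(2·½·11.4) = 3.376.
Continuity of ψ and ψ′ at the step yields the reflection amplitude r = (k₁ − k₂)/(k₁ + k₂) = 0.1705; thus R = |r|² = 0.02907, T = 0.9709.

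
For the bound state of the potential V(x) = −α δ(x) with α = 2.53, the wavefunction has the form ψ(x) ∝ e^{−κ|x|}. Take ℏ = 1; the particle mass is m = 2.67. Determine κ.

κ = 6.76

Integrate −(ℏ²/2m)ψ'' − αδ(x)ψ = Eψ from −ε to +ε: the ψ'' term gives ψ'(0⁺) − ψ'(0⁻) and the δ term gives −(2mα/ℏ²)ψ(0).
With ψ ∝ e^{−κ|x|} this yields −2κ = −2mα/ℏ², so κ = mα/ℏ² = 6.755.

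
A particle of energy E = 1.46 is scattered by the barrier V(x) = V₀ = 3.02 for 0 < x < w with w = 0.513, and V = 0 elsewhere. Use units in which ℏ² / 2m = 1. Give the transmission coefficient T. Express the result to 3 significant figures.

E < V₀: inside the barrier ψ ∝ e^{±κx} with κ = √(2m(V₀ − E))/ℏ = 1.249.
κw = 0.6407, sinh(κw) = 0.6855.
Matching ψ, ψ′ at both faces gives T = [1 + V₀² sinh²(κw) / (4E(V₀ − E))]⁻¹ = 1/1.470 = 0.680.

T = 0.680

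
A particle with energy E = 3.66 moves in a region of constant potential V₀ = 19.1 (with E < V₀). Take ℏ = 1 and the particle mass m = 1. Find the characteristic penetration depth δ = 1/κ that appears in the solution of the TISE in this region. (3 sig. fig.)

Since E < V₀ the TISE in this region is ψ'' = κ²ψ with κ = √(2m(V₀ − E))/ℏ.
κ = √(2 × 1 × 15.44) = 5.557. The penetration depth is δ = 1/κ = 0.180.

δ = 0.180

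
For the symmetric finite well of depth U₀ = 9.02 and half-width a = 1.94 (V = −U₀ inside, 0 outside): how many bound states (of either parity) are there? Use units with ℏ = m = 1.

Define the well-strength parameter z₀ = (a/ℏ)√(2mU₀) = 1.94 × √(2·1·9.02) = 8.240.
A new bound state (alternating even/odd) appears each time z₀ passes a multiple of π/2, so N = ⌊2z₀/π⌋ + 1 = ⌊5.246⌋ + 1 = 6.

N = 6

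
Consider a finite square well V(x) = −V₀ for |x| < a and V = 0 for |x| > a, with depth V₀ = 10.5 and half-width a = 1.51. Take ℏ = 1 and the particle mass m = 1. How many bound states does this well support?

N = 5

The dimensionless depth is z₀ = a√(2mV₀)/ℏ = 1.51 × √(21.00) = 6.920.
The even/odd transcendental equations gain one root per π/2 in z₀, giving N = 1 + ⌊2z₀/π⌋ = 1 + ⌊4.405⌋ = 5.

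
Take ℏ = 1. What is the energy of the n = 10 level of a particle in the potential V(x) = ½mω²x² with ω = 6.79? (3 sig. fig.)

Using E_n = (n + ½)ℏω: E_10 = 10.5 × 6.79 = 71.30.

E = 71.3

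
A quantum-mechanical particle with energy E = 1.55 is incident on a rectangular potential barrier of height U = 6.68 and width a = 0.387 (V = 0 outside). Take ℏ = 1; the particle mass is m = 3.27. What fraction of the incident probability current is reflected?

E < U: inside the barrier ψ ∝ e^{±κx} with κ = √(2m(U − E))/ℏ = 5.792.
κa = 2.242, sinh(κa) = 4.651.
The exact tunnelling result is T⁻¹ = 1 + U² sinh²(κa) / [4E(U − E)] = 31.35, so T = 0.0319.
R = 1 − T = 0.968.

R = 0.968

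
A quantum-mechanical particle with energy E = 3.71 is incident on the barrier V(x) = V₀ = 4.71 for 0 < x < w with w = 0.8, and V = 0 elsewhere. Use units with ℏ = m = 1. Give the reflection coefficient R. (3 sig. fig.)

Since E < V₀ the interior solution is evanescent with decay constant κ = √(2m(V₀ − E))/ℏ = 1.414.
κw = 1.131, sinh(κw) = 1.389.
Matching ψ, ψ′ at both faces gives T = [1 + V₀² sinh²(κw) / (4E(V₀ − E))]⁻¹ = 1/3.883 = 0.258.
R = 1 − T = 0.742.

R = 0.742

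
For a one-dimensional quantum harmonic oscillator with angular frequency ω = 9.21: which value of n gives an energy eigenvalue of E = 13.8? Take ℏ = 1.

n = 1

E_n = ℏω(n + ½) ⇒ n = E/(ℏω) − ½ = 13.8/9.21 − 0.5 = 0.998 → n = 1.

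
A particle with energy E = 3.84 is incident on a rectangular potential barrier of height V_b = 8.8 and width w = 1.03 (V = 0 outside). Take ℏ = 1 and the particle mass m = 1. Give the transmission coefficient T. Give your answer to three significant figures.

T = 0.00597

Since E < V_b the interior solution is evanescent with decay constant κ = √(2m(V_b − E))/ℏ = 3.150.
κw = 3.244, sinh(κw) = 12.80.
The exact tunnelling result is T⁻¹ = 1 + V_b² sinh²(κw) / [4E(V_b − E)] = 167.5, so T = 0.00597.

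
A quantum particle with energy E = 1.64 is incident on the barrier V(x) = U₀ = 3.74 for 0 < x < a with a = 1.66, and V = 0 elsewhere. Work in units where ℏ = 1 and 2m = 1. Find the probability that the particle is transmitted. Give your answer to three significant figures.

T = 0.0316

Since E < U₀ the interior solution is evanescent with decay constant κ = √(2m(U₀ − E))/ℏ = 1.449.
κa = 2.406, sinh(κa) = 5.497.
The exact tunnelling result is T⁻¹ = 1 + U₀² sinh²(κa) / [4E(U₀ − E)] = 31.68, so T = 0.0316.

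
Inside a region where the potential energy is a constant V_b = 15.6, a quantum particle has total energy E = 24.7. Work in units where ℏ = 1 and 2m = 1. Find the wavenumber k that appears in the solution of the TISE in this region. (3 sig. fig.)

With E > V_b the solution is oscillatory, ψ ∝ e^{±ikx} with k = √(2m(E − V_b))/ℏ.
k = √(2 × 0.5 × 9.1) = 3.017.

k = 3.02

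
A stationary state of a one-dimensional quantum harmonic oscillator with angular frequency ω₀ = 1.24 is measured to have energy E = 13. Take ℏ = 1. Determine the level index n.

n = 10

E_n = ℏω₀(n + ½) ⇒ n = E/(ℏω₀) − ½ = 13/1.24 − 0.5 = 9.984 → n = 10.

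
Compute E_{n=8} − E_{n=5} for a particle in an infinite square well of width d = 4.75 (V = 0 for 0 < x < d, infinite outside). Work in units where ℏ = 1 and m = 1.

ΔE = 8.53

E_n = n²π²ℏ²/(2md²), so ΔE = (8² − 5²) π²ℏ²/(2md²).
ΔE = 39 × π² / (2 × 1 × 4.75²) = 8.530.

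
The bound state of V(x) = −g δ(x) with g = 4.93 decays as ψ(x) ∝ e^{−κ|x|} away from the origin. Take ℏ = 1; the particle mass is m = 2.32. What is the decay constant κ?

Integrate −(ℏ²/2m)ψ'' − gδ(x)ψ = Eψ from −ε to +ε: the ψ'' term gives ψ'(0⁺) − ψ'(0⁻) and the δ term gives −(2mg/ℏ²)ψ(0).
With ψ ∝ e^{−κ|x|} this yields −2κ = −2mg/ℏ², so κ = mg/ℏ² = 11.44.

κ = 11.4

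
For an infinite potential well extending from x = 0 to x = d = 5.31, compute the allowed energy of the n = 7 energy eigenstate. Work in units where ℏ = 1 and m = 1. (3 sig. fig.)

Requiring ψ(0) = ψ(d) = 0 quantises k = nπ/d, hence E_n = ℏ²k²/2m = n²π²ℏ²/(2md²).
E_7 = 7² × π² / (2 × 1 × 5.31²) = 8.576.

E = 8.58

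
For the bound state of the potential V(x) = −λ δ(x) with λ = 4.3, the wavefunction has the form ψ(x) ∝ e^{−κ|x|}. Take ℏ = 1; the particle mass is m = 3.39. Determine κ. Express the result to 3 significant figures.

Integrating the TISE across x = 0 gives the cusp condition ψ'(0⁺) − ψ'(0⁻) = −(2mλ/ℏ²)ψ(0).
With ψ ∝ e^{−κ|x|} this yields −2κ = −2mλ/ℏ², so κ = mλ/ℏ² = 14.58.

κ = 14.6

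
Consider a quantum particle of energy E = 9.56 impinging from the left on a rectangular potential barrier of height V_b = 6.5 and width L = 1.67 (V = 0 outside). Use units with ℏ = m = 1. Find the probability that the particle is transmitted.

T = 0.799

E > V_b: inside the barrier k₂ = √(2m(E − V_b))/ℏ = 2.474, k₂L = 4.131.
Matching at both interfaces gives T⁻¹ = 1 + V_b² sin²(k₂L) / [4E(E − V_b)] = 1.252, hence T = 0.799.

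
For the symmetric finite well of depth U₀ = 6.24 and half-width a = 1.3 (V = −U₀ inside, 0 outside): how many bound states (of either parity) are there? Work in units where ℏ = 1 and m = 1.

N = 3

Define the well-strength parameter z₀ = (a/ℏ)√(2mU₀) = 1.3 × √(2·1·6.24) = 4.593.
A new bound state (alternating even/odd) appears each time z₀ passes a multiple of π/2, so N = ⌊2z₀/π⌋ + 1 = ⌊2.924⌋ + 1 = 3.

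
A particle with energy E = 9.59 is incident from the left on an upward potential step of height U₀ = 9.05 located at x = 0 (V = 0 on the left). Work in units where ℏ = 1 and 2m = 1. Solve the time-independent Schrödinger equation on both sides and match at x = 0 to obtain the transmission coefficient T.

The wavenumbers are k₁ = √(2mE)/ℏ = 3.097 on the left and k₂ = √(2m(E − U₀))/ℏ = 0.7348 on the right.
Continuity of ψ and ψ′ at the step yields the reflection amplitude r = (k₁ − k₂)/(k₁ + k₂) = 0.6164; thus R = |r|² = 0.3800, T = 0.6200.

T = 0.620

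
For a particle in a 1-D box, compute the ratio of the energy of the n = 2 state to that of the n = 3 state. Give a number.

E_n = n²π²ℏ²/(2mL²) so the ratio is n₂²/n₁² = 4/9 = 0.444444.

0.444444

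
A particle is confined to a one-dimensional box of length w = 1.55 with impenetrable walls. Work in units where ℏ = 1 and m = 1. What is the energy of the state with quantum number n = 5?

E = 51.4

Requiring ψ(0) = ψ(w) = 0 quantises k = nπ/w, hence E_n = ℏ²k²/2m = n²π²ℏ²/(2mw²).
E_5 = 5² × π² / (2 × 1 × 1.55²) = 51.35.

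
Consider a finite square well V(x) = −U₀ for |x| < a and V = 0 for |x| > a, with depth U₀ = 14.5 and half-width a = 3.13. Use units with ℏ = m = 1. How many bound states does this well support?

N = 11

Define the well-strength parameter z₀ = (a/ℏ)√(2mU₀) = 3.13 × √(2·1·14.5) = 16.86.
The even/odd transcendental equations gain one root per π/2 in z₀, giving N = 1 + ⌊2z₀/π⌋ = 1 + ⌊10.73⌋ = 11.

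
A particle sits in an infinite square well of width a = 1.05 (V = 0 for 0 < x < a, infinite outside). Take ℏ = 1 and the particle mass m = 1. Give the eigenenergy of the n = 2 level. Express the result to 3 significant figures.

The infinite-well eigenfunctions ψ_n = √(2/a) sin(nπx/a) vanish at both walls, giving E_n = n²π²ℏ²/(2ma²).
E_2 = 2² × π² / (2 × 1 × 1.05²) = 17.90.

E = 17.9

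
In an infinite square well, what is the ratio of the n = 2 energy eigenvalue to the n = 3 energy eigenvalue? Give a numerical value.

0.444444

Since E_n ∝ n², the ratio is (2/3)² = 0.444444.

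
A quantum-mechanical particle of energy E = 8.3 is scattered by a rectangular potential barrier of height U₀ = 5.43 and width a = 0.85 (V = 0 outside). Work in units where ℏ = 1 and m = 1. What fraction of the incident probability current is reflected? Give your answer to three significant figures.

R = 0.198

Above the barrier the interior wavenumber is k₂ = √(2m(E − U₀))/ℏ = 2.396, giving phase k₂a = 2.036.
Matching at both interfaces gives T⁻¹ = 1 + U₀² sin²(k₂a) / [4E(E − U₀)] = 1.247, hence T = 0.802.
R = 1 − T = 0.198.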